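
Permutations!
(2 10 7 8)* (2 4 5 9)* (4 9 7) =[0, 1, 10, 3, 5, 7, 6, 8, 9, 2, 4] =(2 10 4 5 7 8 9)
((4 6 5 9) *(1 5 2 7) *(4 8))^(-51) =((1 5 9 8 4 6 2 7))^(-51) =(1 6 9 7 4 5 2 8)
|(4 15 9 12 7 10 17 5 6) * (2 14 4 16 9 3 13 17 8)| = |(2 14 4 15 3 13 17 5 6 16 9 12 7 10 8)| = 15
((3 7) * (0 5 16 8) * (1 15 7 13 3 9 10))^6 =((0 5 16 8)(1 15 7 9 10)(3 13))^6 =(0 16)(1 15 7 9 10)(5 8)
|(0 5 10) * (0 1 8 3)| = 6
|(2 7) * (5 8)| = 2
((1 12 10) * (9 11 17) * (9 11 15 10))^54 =((1 12 9 15 10)(11 17))^54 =(17)(1 10 15 9 12)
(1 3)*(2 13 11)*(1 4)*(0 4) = (0 4 1 3)(2 13 11) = [4, 3, 13, 0, 1, 5, 6, 7, 8, 9, 10, 2, 12, 11]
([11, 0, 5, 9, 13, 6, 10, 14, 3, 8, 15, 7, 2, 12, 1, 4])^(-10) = [0, 1, 13, 8, 10, 12, 2, 7, 9, 3, 5, 11, 4, 15, 14, 6]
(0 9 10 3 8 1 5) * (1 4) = (0 9 10 3 8 4 1 5) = [9, 5, 2, 8, 1, 0, 6, 7, 4, 10, 3]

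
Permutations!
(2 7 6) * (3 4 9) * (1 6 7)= [0, 6, 1, 4, 9, 5, 2, 7, 8, 3]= (1 6 2)(3 4 9)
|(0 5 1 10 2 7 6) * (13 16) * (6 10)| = 12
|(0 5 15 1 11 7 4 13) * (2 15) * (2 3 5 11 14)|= 20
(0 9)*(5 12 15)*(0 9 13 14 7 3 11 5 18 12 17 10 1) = (0 13 14 7 3 11 5 17 10 1)(12 15 18) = [13, 0, 2, 11, 4, 17, 6, 3, 8, 9, 1, 5, 15, 14, 7, 18, 16, 10, 12]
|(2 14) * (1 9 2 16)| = 5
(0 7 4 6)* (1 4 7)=(7)(0 1 4 6)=[1, 4, 2, 3, 6, 5, 0, 7]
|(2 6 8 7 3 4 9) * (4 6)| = |(2 4 9)(3 6 8 7)| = 12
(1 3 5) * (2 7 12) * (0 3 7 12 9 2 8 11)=(0 3 5 1 7 9 2 12 8 11)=[3, 7, 12, 5, 4, 1, 6, 9, 11, 2, 10, 0, 8]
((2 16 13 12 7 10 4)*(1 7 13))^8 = ((1 7 10 4 2 16)(12 13))^8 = (1 10 2)(4 16 7)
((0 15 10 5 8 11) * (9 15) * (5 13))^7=((0 9 15 10 13 5 8 11))^7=(0 11 8 5 13 10 15 9)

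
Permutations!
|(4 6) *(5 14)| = |(4 6)(5 14)| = 2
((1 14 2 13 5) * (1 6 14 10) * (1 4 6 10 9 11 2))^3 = (1 2 10 14 11 5 6 9 13 4)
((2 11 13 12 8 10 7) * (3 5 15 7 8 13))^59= (2 7 15 5 3 11)(8 10)(12 13)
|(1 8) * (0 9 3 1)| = 5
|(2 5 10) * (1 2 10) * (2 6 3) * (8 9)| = 10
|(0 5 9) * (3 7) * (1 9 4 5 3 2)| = |(0 3 7 2 1 9)(4 5)| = 6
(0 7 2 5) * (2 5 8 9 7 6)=(0 6 2 8 9 7 5)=[6, 1, 8, 3, 4, 0, 2, 5, 9, 7]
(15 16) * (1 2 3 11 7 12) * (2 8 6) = (1 8 6 2 3 11 7 12)(15 16) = [0, 8, 3, 11, 4, 5, 2, 12, 6, 9, 10, 7, 1, 13, 14, 16, 15]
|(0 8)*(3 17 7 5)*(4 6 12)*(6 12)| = |(0 8)(3 17 7 5)(4 12)| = 4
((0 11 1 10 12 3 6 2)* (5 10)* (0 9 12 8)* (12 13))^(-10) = (0 1 10)(2 13 3)(5 8 11)(6 9 12)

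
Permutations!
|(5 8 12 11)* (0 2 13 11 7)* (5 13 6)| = |(0 2 6 5 8 12 7)(11 13)| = 14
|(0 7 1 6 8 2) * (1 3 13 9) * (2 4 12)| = |(0 7 3 13 9 1 6 8 4 12 2)| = 11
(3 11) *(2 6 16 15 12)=(2 6 16 15 12)(3 11)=[0, 1, 6, 11, 4, 5, 16, 7, 8, 9, 10, 3, 2, 13, 14, 12, 15]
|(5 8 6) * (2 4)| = 6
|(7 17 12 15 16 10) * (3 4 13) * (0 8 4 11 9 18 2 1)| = 30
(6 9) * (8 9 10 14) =(6 10 14 8 9) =[0, 1, 2, 3, 4, 5, 10, 7, 9, 6, 14, 11, 12, 13, 8]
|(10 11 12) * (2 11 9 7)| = |(2 11 12 10 9 7)| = 6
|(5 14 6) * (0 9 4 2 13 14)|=8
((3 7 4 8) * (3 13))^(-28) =((3 7 4 8 13))^(-28) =(3 4 13 7 8)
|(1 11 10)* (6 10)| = |(1 11 6 10)| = 4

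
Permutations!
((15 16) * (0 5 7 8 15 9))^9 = (0 7 15 9 5 8 16)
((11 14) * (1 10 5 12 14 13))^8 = ((1 10 5 12 14 11 13))^8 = (1 10 5 12 14 11 13)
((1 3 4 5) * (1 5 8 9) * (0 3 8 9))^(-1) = ((0 3 4 9 1 8))^(-1) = (0 8 1 9 4 3)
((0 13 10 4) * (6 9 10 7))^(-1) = (0 4 10 9 6 7 13)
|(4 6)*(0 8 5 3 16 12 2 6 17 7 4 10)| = |(0 8 5 3 16 12 2 6 10)(4 17 7)| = 9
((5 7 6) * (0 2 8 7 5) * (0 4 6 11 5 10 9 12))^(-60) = (0 7 10)(2 11 9)(5 12 8)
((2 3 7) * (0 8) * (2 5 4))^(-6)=((0 8)(2 3 7 5 4))^(-6)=(8)(2 4 5 7 3)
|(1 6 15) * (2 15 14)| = 5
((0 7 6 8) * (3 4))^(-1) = (0 8 6 7)(3 4)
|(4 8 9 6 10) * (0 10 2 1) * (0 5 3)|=|(0 10 4 8 9 6 2 1 5 3)|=10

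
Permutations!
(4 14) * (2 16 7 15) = (2 16 7 15)(4 14) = [0, 1, 16, 3, 14, 5, 6, 15, 8, 9, 10, 11, 12, 13, 4, 2, 7]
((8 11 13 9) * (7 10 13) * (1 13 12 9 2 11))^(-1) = ((1 13 2 11 7 10 12 9 8))^(-1) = (1 8 9 12 10 7 11 2 13)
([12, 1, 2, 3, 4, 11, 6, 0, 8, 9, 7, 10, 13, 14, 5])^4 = (0 5)(7 14)(10 13)(11 12)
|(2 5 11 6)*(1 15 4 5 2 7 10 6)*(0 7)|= |(0 7 10 6)(1 15 4 5 11)|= 20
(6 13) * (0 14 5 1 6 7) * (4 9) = (0 14 5 1 6 13 7)(4 9) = [14, 6, 2, 3, 9, 1, 13, 0, 8, 4, 10, 11, 12, 7, 5]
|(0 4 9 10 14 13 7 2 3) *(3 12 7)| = |(0 4 9 10 14 13 3)(2 12 7)| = 21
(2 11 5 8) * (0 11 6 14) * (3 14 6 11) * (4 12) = (0 3 14)(2 11 5 8)(4 12) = [3, 1, 11, 14, 12, 8, 6, 7, 2, 9, 10, 5, 4, 13, 0]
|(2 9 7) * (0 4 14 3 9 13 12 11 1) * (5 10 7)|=13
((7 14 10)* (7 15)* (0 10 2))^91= (0 10 15 7 14 2)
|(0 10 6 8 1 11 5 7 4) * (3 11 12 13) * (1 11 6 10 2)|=12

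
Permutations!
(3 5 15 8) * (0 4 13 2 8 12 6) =(0 4 13 2 8 3 5 15 12 6) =[4, 1, 8, 5, 13, 15, 0, 7, 3, 9, 10, 11, 6, 2, 14, 12]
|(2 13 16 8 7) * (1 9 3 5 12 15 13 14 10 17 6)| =|(1 9 3 5 12 15 13 16 8 7 2 14 10 17 6)| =15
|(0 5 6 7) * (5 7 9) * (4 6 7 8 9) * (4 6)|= |(0 8 9 5 7)|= 5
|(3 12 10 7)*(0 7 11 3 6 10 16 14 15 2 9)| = |(0 7 6 10 11 3 12 16 14 15 2 9)| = 12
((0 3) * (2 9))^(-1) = ((0 3)(2 9))^(-1) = (0 3)(2 9)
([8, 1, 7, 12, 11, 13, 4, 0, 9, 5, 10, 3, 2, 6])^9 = [12, 1, 11, 6, 5, 0, 9, 3, 2, 7, 10, 13, 4, 8]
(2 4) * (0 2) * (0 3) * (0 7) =(0 2 4 3 7) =[2, 1, 4, 7, 3, 5, 6, 0]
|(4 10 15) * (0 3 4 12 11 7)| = |(0 3 4 10 15 12 11 7)| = 8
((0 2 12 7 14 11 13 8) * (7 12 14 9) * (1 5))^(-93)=(0 11)(1 5)(2 13)(7 9)(8 14)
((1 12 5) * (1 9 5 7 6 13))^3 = (1 6 12 13 7)(5 9)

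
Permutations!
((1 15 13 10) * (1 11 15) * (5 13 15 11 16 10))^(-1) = ((5 13)(10 16))^(-1) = (5 13)(10 16)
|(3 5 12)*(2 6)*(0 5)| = 4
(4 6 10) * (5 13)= [0, 1, 2, 3, 6, 13, 10, 7, 8, 9, 4, 11, 12, 5]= (4 6 10)(5 13)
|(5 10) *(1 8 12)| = |(1 8 12)(5 10)| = 6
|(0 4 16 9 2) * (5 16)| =|(0 4 5 16 9 2)| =6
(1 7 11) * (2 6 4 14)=(1 7 11)(2 6 4 14)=[0, 7, 6, 3, 14, 5, 4, 11, 8, 9, 10, 1, 12, 13, 2]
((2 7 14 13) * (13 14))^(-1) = ((14)(2 7 13))^(-1) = (14)(2 13 7)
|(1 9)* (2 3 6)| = |(1 9)(2 3 6)| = 6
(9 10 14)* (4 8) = (4 8)(9 10 14) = [0, 1, 2, 3, 8, 5, 6, 7, 4, 10, 14, 11, 12, 13, 9]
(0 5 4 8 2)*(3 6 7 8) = (0 5 4 3 6 7 8 2) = [5, 1, 0, 6, 3, 4, 7, 8, 2]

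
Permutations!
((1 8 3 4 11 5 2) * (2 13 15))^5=(1 5 8 13 3 15 4 2 11)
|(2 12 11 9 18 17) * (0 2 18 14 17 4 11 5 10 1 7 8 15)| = |(0 2 12 5 10 1 7 8 15)(4 11 9 14 17 18)| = 18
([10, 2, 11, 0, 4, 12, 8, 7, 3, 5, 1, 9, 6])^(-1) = (0 3 8 6 12 5 9 11 2 1 10)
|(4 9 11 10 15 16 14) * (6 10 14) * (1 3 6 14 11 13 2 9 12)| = |(1 3 6 10 15 16 14 4 12)(2 9 13)| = 9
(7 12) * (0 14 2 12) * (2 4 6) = (0 14 4 6 2 12 7) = [14, 1, 12, 3, 6, 5, 2, 0, 8, 9, 10, 11, 7, 13, 4]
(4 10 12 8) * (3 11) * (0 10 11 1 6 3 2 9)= (0 10 12 8 4 11 2 9)(1 6 3)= [10, 6, 9, 1, 11, 5, 3, 7, 4, 0, 12, 2, 8]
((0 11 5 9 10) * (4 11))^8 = ((0 4 11 5 9 10))^8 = (0 11 9)(4 5 10)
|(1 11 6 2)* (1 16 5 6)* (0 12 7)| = 12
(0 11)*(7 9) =(0 11)(7 9) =[11, 1, 2, 3, 4, 5, 6, 9, 8, 7, 10, 0]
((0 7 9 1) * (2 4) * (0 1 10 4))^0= ((0 7 9 10 4 2))^0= (10)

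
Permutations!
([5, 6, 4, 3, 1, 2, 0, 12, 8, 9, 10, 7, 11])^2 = [2, 0, 1, 3, 6, 4, 5, 11, 8, 9, 10, 12, 7]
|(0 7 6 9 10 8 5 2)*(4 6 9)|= |(0 7 9 10 8 5 2)(4 6)|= 14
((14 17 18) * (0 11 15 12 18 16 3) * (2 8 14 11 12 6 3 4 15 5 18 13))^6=(18)(0 17)(2 15)(3 14)(4 13)(6 8)(12 16)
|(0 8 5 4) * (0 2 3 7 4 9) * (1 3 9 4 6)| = 12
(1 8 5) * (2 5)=(1 8 2 5)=[0, 8, 5, 3, 4, 1, 6, 7, 2]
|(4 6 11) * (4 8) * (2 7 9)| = 12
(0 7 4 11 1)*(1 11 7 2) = (11)(0 2 1)(4 7) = [2, 0, 1, 3, 7, 5, 6, 4, 8, 9, 10, 11]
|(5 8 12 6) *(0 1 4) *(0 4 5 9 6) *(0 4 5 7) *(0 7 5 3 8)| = 12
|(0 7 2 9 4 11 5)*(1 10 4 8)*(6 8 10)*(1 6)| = |(0 7 2 9 10 4 11 5)(6 8)| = 8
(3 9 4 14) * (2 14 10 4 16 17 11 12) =(2 14 3 9 16 17 11 12)(4 10) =[0, 1, 14, 9, 10, 5, 6, 7, 8, 16, 4, 12, 2, 13, 3, 15, 17, 11]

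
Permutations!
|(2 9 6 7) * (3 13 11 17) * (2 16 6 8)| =|(2 9 8)(3 13 11 17)(6 7 16)| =12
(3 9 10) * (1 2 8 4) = (1 2 8 4)(3 9 10) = [0, 2, 8, 9, 1, 5, 6, 7, 4, 10, 3]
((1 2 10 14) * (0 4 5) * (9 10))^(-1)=(0 5 4)(1 14 10 9 2)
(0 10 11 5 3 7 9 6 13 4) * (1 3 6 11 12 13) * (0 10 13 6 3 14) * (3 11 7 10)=(0 13 4 3 10 12 6 1 14)(5 11)(7 9)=[13, 14, 2, 10, 3, 11, 1, 9, 8, 7, 12, 5, 6, 4, 0]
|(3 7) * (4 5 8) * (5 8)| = |(3 7)(4 8)| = 2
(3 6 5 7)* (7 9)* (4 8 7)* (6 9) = (3 9 4 8 7)(5 6) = [0, 1, 2, 9, 8, 6, 5, 3, 7, 4]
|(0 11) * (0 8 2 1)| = 5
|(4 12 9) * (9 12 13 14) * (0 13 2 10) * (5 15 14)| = |(0 13 5 15 14 9 4 2 10)| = 9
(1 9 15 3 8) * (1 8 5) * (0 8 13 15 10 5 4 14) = [8, 9, 2, 4, 14, 1, 6, 7, 13, 10, 5, 11, 12, 15, 0, 3] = (0 8 13 15 3 4 14)(1 9 10 5)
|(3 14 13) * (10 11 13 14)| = |(14)(3 10 11 13)| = 4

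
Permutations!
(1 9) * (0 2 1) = (0 2 1 9) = [2, 9, 1, 3, 4, 5, 6, 7, 8, 0]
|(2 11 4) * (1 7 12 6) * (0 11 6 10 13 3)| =11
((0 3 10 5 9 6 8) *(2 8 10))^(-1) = (0 8 2 3)(5 10 6 9)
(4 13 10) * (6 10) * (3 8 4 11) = (3 8 4 13 6 10 11) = [0, 1, 2, 8, 13, 5, 10, 7, 4, 9, 11, 3, 12, 6]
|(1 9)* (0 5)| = 2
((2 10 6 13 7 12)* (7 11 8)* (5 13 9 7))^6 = (5 11)(8 13)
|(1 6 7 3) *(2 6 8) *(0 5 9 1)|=|(0 5 9 1 8 2 6 7 3)|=9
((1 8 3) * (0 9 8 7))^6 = (9) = ((0 9 8 3 1 7))^6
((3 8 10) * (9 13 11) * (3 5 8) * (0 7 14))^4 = (0 7 14)(5 8 10)(9 13 11)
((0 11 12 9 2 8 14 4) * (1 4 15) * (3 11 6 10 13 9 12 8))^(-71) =(0 11 6 8 10 14 13 15 9 1 2 4 3)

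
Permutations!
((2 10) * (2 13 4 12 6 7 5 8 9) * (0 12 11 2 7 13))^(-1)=((0 12 6 13 4 11 2 10)(5 8 9 7))^(-1)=(0 10 2 11 4 13 6 12)(5 7 9 8)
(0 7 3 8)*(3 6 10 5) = [7, 1, 2, 8, 4, 3, 10, 6, 0, 9, 5] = (0 7 6 10 5 3 8)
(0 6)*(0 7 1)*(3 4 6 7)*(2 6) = (0 7 1)(2 6 3 4) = [7, 0, 6, 4, 2, 5, 3, 1]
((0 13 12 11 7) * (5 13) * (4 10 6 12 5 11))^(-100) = ((0 11 7)(4 10 6 12)(5 13))^(-100) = (13)(0 7 11)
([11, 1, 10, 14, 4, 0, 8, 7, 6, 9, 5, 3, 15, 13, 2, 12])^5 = (0 10 14 11 5 2 3)(6 8)(12 15)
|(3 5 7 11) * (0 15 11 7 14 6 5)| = |(0 15 11 3)(5 14 6)| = 12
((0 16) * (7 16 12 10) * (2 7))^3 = ((0 12 10 2 7 16))^3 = (0 2)(7 12)(10 16)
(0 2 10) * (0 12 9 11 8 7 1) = (0 2 10 12 9 11 8 7 1) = [2, 0, 10, 3, 4, 5, 6, 1, 7, 11, 12, 8, 9]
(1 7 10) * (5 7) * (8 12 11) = (1 5 7 10)(8 12 11) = [0, 5, 2, 3, 4, 7, 6, 10, 12, 9, 1, 8, 11]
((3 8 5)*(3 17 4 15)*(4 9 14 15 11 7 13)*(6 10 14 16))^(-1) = (3 15 14 10 6 16 9 17 5 8)(4 13 7 11)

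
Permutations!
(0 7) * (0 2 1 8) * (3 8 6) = (0 7 2 1 6 3 8) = [7, 6, 1, 8, 4, 5, 3, 2, 0]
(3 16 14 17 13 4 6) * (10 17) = (3 16 14 10 17 13 4 6) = [0, 1, 2, 16, 6, 5, 3, 7, 8, 9, 17, 11, 12, 4, 10, 15, 14, 13]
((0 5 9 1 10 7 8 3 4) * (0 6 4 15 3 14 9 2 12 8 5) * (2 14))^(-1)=((1 10 7 5 14 9)(2 12 8)(3 15)(4 6))^(-1)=(1 9 14 5 7 10)(2 8 12)(3 15)(4 6)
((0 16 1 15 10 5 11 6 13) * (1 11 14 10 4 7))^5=(16)(1 15 4 7)(5 10 14)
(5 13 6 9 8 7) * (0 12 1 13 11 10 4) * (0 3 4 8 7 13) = [12, 0, 2, 4, 3, 11, 9, 5, 13, 7, 8, 10, 1, 6] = (0 12 1)(3 4)(5 11 10 8 13 6 9 7)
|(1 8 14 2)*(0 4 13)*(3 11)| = 12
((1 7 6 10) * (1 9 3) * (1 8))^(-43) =((1 7 6 10 9 3 8))^(-43) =(1 8 3 9 10 6 7)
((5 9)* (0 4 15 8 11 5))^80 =(0 8 9 15 5 4 11)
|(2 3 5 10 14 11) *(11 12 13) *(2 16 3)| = |(3 5 10 14 12 13 11 16)| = 8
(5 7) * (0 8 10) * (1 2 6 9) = (0 8 10)(1 2 6 9)(5 7) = [8, 2, 6, 3, 4, 7, 9, 5, 10, 1, 0]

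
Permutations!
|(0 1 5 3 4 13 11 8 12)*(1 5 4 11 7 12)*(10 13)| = 11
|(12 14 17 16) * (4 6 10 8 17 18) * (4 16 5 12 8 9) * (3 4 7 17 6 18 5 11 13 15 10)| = 42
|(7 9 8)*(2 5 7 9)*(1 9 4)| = |(1 9 8 4)(2 5 7)| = 12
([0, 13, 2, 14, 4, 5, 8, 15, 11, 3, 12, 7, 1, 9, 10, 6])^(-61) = [0, 9, 2, 10, 4, 5, 15, 11, 6, 14, 1, 8, 13, 3, 12, 7]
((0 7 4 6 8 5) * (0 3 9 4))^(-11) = (0 7)(3 9 4 6 8 5)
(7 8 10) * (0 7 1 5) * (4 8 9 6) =(0 7 9 6 4 8 10 1 5) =[7, 5, 2, 3, 8, 0, 4, 9, 10, 6, 1]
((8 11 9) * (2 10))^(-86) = (8 11 9)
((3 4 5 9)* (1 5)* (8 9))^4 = ((1 5 8 9 3 4))^4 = (1 3 8)(4 9 5)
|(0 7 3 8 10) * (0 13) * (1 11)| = |(0 7 3 8 10 13)(1 11)| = 6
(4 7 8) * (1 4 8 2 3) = (8)(1 4 7 2 3) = [0, 4, 3, 1, 7, 5, 6, 2, 8]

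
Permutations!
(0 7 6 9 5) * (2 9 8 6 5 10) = (0 7 5)(2 9 10)(6 8) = [7, 1, 9, 3, 4, 0, 8, 5, 6, 10, 2]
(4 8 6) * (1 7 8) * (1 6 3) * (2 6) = [0, 7, 6, 1, 2, 5, 4, 8, 3] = (1 7 8 3)(2 6 4)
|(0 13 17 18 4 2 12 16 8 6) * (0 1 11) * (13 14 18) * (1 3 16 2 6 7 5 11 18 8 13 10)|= 18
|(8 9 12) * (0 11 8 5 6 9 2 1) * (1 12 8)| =6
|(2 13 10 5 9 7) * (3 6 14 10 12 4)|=|(2 13 12 4 3 6 14 10 5 9 7)|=11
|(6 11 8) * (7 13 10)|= |(6 11 8)(7 13 10)|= 3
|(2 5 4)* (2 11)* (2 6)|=5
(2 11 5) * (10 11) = [0, 1, 10, 3, 4, 2, 6, 7, 8, 9, 11, 5] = (2 10 11 5)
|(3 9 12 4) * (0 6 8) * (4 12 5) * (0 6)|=4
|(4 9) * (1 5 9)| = |(1 5 9 4)| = 4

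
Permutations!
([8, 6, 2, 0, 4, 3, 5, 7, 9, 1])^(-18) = (0 1 3 9 5 8 6)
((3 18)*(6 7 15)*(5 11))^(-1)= (3 18)(5 11)(6 15 7)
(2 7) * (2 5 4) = (2 7 5 4) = [0, 1, 7, 3, 2, 4, 6, 5]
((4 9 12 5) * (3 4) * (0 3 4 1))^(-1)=((0 3 1)(4 9 12 5))^(-1)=(0 1 3)(4 5 12 9)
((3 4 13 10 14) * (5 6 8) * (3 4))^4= ((4 13 10 14)(5 6 8))^4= (14)(5 6 8)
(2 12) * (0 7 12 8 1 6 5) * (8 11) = (0 7 12 2 11 8 1 6 5) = [7, 6, 11, 3, 4, 0, 5, 12, 1, 9, 10, 8, 2]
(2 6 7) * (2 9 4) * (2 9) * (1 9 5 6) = (1 9 4 5 6 7 2) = [0, 9, 1, 3, 5, 6, 7, 2, 8, 4]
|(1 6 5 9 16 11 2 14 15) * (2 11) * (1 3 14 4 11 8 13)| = 30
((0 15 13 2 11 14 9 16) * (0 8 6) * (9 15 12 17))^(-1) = ((0 12 17 9 16 8 6)(2 11 14 15 13))^(-1) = (0 6 8 16 9 17 12)(2 13 15 14 11)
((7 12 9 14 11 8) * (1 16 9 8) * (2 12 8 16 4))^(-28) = (1 16)(2 14)(4 9)(11 12)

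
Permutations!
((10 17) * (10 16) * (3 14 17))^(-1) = (3 10 16 17 14)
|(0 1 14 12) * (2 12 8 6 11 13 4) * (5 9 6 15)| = 13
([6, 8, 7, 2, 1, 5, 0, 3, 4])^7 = [6, 8, 7, 2, 1, 5, 0, 3, 4]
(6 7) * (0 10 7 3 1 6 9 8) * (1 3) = (0 10 7 9 8)(1 6) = [10, 6, 2, 3, 4, 5, 1, 9, 0, 8, 7]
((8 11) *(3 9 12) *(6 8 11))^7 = (3 9 12)(6 8)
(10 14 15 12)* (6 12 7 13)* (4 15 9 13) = (4 15 7)(6 12 10 14 9 13) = [0, 1, 2, 3, 15, 5, 12, 4, 8, 13, 14, 11, 10, 6, 9, 7]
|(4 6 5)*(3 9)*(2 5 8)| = 10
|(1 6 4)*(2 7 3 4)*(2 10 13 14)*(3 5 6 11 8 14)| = 12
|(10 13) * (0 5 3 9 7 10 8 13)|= 6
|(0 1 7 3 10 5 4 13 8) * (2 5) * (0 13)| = 8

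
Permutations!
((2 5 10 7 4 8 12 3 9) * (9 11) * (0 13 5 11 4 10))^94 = ((0 13 5)(2 11 9)(3 4 8 12)(7 10))^94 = (0 13 5)(2 11 9)(3 8)(4 12)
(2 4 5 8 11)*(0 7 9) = (0 7 9)(2 4 5 8 11) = [7, 1, 4, 3, 5, 8, 6, 9, 11, 0, 10, 2]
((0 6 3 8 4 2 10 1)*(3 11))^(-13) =((0 6 11 3 8 4 2 10 1))^(-13) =(0 4 6 2 11 10 3 1 8)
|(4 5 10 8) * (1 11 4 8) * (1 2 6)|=7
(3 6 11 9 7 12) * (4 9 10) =(3 6 11 10 4 9 7 12) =[0, 1, 2, 6, 9, 5, 11, 12, 8, 7, 4, 10, 3]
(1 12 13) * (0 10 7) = (0 10 7)(1 12 13) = [10, 12, 2, 3, 4, 5, 6, 0, 8, 9, 7, 11, 13, 1]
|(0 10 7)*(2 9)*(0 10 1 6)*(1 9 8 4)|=14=|(0 9 2 8 4 1 6)(7 10)|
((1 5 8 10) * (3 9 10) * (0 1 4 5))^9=(0 1)(3 4)(5 9)(8 10)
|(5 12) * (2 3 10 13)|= 4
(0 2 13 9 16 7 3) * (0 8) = (0 2 13 9 16 7 3 8) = [2, 1, 13, 8, 4, 5, 6, 3, 0, 16, 10, 11, 12, 9, 14, 15, 7]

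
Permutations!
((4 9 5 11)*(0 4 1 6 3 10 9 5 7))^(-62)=((0 4 5 11 1 6 3 10 9 7))^(-62)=(0 9 3 1 5)(4 7 10 6 11)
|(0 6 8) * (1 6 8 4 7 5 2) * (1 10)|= 14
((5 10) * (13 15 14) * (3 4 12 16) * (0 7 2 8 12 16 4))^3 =((0 7 2 8 12 4 16 3)(5 10)(13 15 14))^3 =(0 8 16 7 12 3 2 4)(5 10)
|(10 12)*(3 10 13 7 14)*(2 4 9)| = |(2 4 9)(3 10 12 13 7 14)| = 6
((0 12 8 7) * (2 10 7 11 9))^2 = ((0 12 8 11 9 2 10 7))^2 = (0 8 9 10)(2 7 12 11)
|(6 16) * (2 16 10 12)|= 5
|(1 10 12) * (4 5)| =|(1 10 12)(4 5)| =6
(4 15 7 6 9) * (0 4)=[4, 1, 2, 3, 15, 5, 9, 6, 8, 0, 10, 11, 12, 13, 14, 7]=(0 4 15 7 6 9)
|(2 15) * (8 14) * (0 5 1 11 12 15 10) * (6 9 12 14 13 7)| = 14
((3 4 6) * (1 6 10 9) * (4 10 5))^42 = (1 3 9 6 10)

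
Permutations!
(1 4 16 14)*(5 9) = (1 4 16 14)(5 9) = [0, 4, 2, 3, 16, 9, 6, 7, 8, 5, 10, 11, 12, 13, 1, 15, 14]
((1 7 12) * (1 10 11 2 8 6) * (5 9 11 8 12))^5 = (1 2)(5 10)(6 11)(7 12)(8 9) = ((1 7 5 9 11 2 12 10 8 6))^5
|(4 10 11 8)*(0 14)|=|(0 14)(4 10 11 8)|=4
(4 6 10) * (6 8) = (4 8 6 10) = [0, 1, 2, 3, 8, 5, 10, 7, 6, 9, 4]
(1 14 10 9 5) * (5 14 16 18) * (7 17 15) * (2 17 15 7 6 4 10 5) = (1 16 18 2 17 7 15 6 4 10 9 14 5) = [0, 16, 17, 3, 10, 1, 4, 15, 8, 14, 9, 11, 12, 13, 5, 6, 18, 7, 2]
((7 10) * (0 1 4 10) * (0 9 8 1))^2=((1 4 10 7 9 8))^2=(1 10 9)(4 7 8)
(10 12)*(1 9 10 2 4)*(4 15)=(1 9 10 12 2 15 4)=[0, 9, 15, 3, 1, 5, 6, 7, 8, 10, 12, 11, 2, 13, 14, 4]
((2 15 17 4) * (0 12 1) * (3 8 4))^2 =((0 12 1)(2 15 17 3 8 4))^2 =(0 1 12)(2 17 8)(3 4 15)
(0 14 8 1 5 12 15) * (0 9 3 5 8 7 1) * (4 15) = (0 14 7 1 8)(3 5 12 4 15 9) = [14, 8, 2, 5, 15, 12, 6, 1, 0, 3, 10, 11, 4, 13, 7, 9]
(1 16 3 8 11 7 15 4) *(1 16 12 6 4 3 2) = (1 12 6 4 16 2)(3 8 11 7 15) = [0, 12, 1, 8, 16, 5, 4, 15, 11, 9, 10, 7, 6, 13, 14, 3, 2]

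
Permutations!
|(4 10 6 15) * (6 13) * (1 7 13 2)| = |(1 7 13 6 15 4 10 2)| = 8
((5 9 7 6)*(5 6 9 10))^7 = (5 10)(7 9)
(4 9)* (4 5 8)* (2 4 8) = [0, 1, 4, 3, 9, 2, 6, 7, 8, 5] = (2 4 9 5)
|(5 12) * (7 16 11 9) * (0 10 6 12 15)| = |(0 10 6 12 5 15)(7 16 11 9)| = 12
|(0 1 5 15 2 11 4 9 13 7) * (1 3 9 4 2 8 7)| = |(0 3 9 13 1 5 15 8 7)(2 11)| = 18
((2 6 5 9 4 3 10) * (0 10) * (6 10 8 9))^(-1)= (0 3 4 9 8)(2 10)(5 6)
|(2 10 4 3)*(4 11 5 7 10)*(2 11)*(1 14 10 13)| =10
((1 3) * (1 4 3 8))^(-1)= (1 8)(3 4)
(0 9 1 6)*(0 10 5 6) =(0 9 1)(5 6 10) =[9, 0, 2, 3, 4, 6, 10, 7, 8, 1, 5]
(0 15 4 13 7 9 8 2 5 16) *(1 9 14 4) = (0 15 1 9 8 2 5 16)(4 13 7 14) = [15, 9, 5, 3, 13, 16, 6, 14, 2, 8, 10, 11, 12, 7, 4, 1, 0]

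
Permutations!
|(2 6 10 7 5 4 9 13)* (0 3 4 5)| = 9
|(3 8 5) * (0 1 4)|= |(0 1 4)(3 8 5)|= 3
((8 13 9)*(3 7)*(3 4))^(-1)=(3 4 7)(8 9 13)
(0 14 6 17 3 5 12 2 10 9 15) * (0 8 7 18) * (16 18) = (0 14 6 17 3 5 12 2 10 9 15 8 7 16 18) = [14, 1, 10, 5, 4, 12, 17, 16, 7, 15, 9, 11, 2, 13, 6, 8, 18, 3, 0]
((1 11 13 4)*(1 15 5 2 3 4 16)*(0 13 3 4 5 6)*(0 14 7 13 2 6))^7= (0 15 4 2)(1 13 14 5 11 16 7 6 3)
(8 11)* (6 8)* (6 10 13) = [0, 1, 2, 3, 4, 5, 8, 7, 11, 9, 13, 10, 12, 6] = (6 8 11 10 13)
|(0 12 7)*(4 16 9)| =|(0 12 7)(4 16 9)| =3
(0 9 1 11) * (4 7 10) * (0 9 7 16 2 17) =(0 7 10 4 16 2 17)(1 11 9) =[7, 11, 17, 3, 16, 5, 6, 10, 8, 1, 4, 9, 12, 13, 14, 15, 2, 0]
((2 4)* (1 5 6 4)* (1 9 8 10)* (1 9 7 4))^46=((1 5 6)(2 7 4)(8 10 9))^46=(1 5 6)(2 7 4)(8 10 9)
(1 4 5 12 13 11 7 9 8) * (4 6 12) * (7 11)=(1 6 12 13 7 9 8)(4 5)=[0, 6, 2, 3, 5, 4, 12, 9, 1, 8, 10, 11, 13, 7]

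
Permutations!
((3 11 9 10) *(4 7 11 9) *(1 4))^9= ((1 4 7 11)(3 9 10))^9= (1 4 7 11)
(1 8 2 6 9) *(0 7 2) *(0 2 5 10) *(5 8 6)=(0 7 8 2 5 10)(1 6 9)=[7, 6, 5, 3, 4, 10, 9, 8, 2, 1, 0]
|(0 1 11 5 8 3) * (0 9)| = 7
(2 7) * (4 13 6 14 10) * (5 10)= [0, 1, 7, 3, 13, 10, 14, 2, 8, 9, 4, 11, 12, 6, 5]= (2 7)(4 13 6 14 5 10)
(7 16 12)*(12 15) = [0, 1, 2, 3, 4, 5, 6, 16, 8, 9, 10, 11, 7, 13, 14, 12, 15] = (7 16 15 12)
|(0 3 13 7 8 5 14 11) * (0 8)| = |(0 3 13 7)(5 14 11 8)| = 4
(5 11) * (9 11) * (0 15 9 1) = (0 15 9 11 5 1) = [15, 0, 2, 3, 4, 1, 6, 7, 8, 11, 10, 5, 12, 13, 14, 9]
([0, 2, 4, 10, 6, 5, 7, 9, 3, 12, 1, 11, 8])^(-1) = [0, 10, 1, 8, 2, 5, 4, 6, 12, 7, 3, 11, 9]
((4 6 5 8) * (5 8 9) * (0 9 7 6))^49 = ((0 9 5 7 6 8 4))^49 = (9)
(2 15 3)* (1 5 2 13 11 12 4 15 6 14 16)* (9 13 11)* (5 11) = [0, 11, 6, 5, 15, 2, 14, 7, 8, 13, 10, 12, 4, 9, 16, 3, 1] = (1 11 12 4 15 3 5 2 6 14 16)(9 13)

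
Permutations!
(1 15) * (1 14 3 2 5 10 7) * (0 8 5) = (0 8 5 10 7 1 15 14 3 2) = [8, 15, 0, 2, 4, 10, 6, 1, 5, 9, 7, 11, 12, 13, 3, 14]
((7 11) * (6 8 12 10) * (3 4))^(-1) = ((3 4)(6 8 12 10)(7 11))^(-1) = (3 4)(6 10 12 8)(7 11)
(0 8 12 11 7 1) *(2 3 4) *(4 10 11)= (0 8 12 4 2 3 10 11 7 1)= [8, 0, 3, 10, 2, 5, 6, 1, 12, 9, 11, 7, 4]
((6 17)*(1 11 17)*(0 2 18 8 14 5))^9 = ((0 2 18 8 14 5)(1 11 17 6))^9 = (0 8)(1 11 17 6)(2 14)(5 18)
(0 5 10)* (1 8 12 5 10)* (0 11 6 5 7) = (0 10 11 6 5 1 8 12 7) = [10, 8, 2, 3, 4, 1, 5, 0, 12, 9, 11, 6, 7]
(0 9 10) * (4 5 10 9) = (0 4 5 10) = [4, 1, 2, 3, 5, 10, 6, 7, 8, 9, 0]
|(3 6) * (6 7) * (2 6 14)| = 5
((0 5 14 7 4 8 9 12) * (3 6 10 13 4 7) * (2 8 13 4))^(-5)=((0 5 14 3 6 10 4 13 2 8 9 12))^(-5)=(0 13 14 8 6 12 4 5 2 3 9 10)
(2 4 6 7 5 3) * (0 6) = (0 6 7 5 3 2 4) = [6, 1, 4, 2, 0, 3, 7, 5]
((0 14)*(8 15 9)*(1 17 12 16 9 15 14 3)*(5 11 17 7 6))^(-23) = ((0 3 1 7 6 5 11 17 12 16 9 8 14))^(-23) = (0 7 11 16 14 1 5 12 8 3 6 17 9)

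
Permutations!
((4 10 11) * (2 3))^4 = (4 10 11)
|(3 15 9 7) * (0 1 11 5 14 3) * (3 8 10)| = |(0 1 11 5 14 8 10 3 15 9 7)| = 11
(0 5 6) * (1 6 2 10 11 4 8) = (0 5 2 10 11 4 8 1 6) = [5, 6, 10, 3, 8, 2, 0, 7, 1, 9, 11, 4]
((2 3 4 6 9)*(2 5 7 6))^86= ((2 3 4)(5 7 6 9))^86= (2 4 3)(5 6)(7 9)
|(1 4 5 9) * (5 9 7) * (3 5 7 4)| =5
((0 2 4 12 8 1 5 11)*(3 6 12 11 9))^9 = (0 2 4 11)(1 9 6 8 5 3 12)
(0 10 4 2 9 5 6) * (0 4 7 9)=[10, 1, 0, 3, 2, 6, 4, 9, 8, 5, 7]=(0 10 7 9 5 6 4 2)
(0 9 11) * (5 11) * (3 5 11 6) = (0 9 11)(3 5 6) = [9, 1, 2, 5, 4, 6, 3, 7, 8, 11, 10, 0]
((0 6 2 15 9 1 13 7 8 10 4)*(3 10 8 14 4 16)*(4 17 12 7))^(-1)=((0 6 2 15 9 1 13 4)(3 10 16)(7 14 17 12))^(-1)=(0 4 13 1 9 15 2 6)(3 16 10)(7 12 17 14)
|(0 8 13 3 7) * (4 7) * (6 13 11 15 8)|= 6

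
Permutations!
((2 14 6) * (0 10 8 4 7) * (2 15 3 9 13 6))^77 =(0 8 7 10 4)(2 14)(3 13 15 9 6)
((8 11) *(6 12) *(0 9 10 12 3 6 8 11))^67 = ((0 9 10 12 8)(3 6))^67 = (0 10 8 9 12)(3 6)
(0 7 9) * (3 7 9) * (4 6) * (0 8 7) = (0 9 8 7 3)(4 6) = [9, 1, 2, 0, 6, 5, 4, 3, 7, 8]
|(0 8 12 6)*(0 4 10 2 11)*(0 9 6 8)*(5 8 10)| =|(2 11 9 6 4 5 8 12 10)| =9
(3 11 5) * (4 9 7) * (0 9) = (0 9 7 4)(3 11 5) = [9, 1, 2, 11, 0, 3, 6, 4, 8, 7, 10, 5]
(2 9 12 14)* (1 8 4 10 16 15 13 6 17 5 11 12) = (1 8 4 10 16 15 13 6 17 5 11 12 14 2 9) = [0, 8, 9, 3, 10, 11, 17, 7, 4, 1, 16, 12, 14, 6, 2, 13, 15, 5]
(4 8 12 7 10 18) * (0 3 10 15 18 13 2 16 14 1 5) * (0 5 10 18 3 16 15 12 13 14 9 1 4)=(0 16 9 1 10 14 4 8 13 2 15 3 18)(7 12)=[16, 10, 15, 18, 8, 5, 6, 12, 13, 1, 14, 11, 7, 2, 4, 3, 9, 17, 0]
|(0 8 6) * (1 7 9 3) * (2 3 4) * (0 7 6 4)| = 9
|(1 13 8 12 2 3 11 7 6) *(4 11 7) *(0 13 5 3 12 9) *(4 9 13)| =|(0 4 11 9)(1 5 3 7 6)(2 12)(8 13)| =20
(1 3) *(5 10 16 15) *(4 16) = (1 3)(4 16 15 5 10) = [0, 3, 2, 1, 16, 10, 6, 7, 8, 9, 4, 11, 12, 13, 14, 5, 15]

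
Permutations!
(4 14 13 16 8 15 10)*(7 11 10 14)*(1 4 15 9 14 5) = (1 4 7 11 10 15 5)(8 9 14 13 16) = [0, 4, 2, 3, 7, 1, 6, 11, 9, 14, 15, 10, 12, 16, 13, 5, 8]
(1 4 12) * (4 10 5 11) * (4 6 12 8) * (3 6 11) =(1 10 5 3 6 12)(4 8) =[0, 10, 2, 6, 8, 3, 12, 7, 4, 9, 5, 11, 1]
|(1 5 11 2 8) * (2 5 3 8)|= |(1 3 8)(5 11)|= 6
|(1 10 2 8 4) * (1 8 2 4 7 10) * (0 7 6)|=|(0 7 10 4 8 6)|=6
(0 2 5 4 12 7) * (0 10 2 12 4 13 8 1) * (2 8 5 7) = (0 12 2 7 10 8 1)(5 13) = [12, 0, 7, 3, 4, 13, 6, 10, 1, 9, 8, 11, 2, 5]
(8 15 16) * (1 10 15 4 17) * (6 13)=(1 10 15 16 8 4 17)(6 13)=[0, 10, 2, 3, 17, 5, 13, 7, 4, 9, 15, 11, 12, 6, 14, 16, 8, 1]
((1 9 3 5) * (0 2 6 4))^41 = (0 2 6 4)(1 9 3 5)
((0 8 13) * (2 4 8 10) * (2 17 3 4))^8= ((0 10 17 3 4 8 13))^8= (0 10 17 3 4 8 13)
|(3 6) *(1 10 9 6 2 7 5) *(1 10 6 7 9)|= 8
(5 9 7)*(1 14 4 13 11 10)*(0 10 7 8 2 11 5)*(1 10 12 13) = (0 12 13 5 9 8 2 11 7)(1 14 4) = [12, 14, 11, 3, 1, 9, 6, 0, 2, 8, 10, 7, 13, 5, 4]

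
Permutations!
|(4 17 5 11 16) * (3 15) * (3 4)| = 7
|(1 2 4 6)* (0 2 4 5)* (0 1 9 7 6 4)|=|(0 2 5 1)(6 9 7)|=12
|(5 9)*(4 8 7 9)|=|(4 8 7 9 5)|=5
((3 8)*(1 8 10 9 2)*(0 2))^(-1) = ((0 2 1 8 3 10 9))^(-1) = (0 9 10 3 8 1 2)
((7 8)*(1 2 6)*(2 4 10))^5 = ((1 4 10 2 6)(7 8))^5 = (10)(7 8)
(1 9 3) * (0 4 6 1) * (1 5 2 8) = (0 4 6 5 2 8 1 9 3) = [4, 9, 8, 0, 6, 2, 5, 7, 1, 3]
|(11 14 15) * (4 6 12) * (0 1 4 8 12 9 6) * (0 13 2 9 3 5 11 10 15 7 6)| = 6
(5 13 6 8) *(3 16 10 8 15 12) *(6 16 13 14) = (3 13 16 10 8 5 14 6 15 12) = [0, 1, 2, 13, 4, 14, 15, 7, 5, 9, 8, 11, 3, 16, 6, 12, 10]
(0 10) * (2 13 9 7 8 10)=[2, 1, 13, 3, 4, 5, 6, 8, 10, 7, 0, 11, 12, 9]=(0 2 13 9 7 8 10)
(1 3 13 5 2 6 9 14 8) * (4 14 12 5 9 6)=(1 3 13 9 12 5 2 4 14 8)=[0, 3, 4, 13, 14, 2, 6, 7, 1, 12, 10, 11, 5, 9, 8]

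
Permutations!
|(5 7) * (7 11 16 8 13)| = |(5 11 16 8 13 7)| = 6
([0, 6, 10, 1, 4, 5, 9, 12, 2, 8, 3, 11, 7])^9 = [0, 9, 3, 6, 4, 5, 8, 12, 10, 2, 1, 11, 7]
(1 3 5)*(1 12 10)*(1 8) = (1 3 5 12 10 8) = [0, 3, 2, 5, 4, 12, 6, 7, 1, 9, 8, 11, 10]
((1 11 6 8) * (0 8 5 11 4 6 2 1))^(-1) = (0 8)(1 2 11 5 6 4)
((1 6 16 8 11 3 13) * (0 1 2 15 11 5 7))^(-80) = ((0 1 6 16 8 5 7)(2 15 11 3 13))^(-80) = (0 8 1 5 6 7 16)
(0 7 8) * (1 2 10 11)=(0 7 8)(1 2 10 11)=[7, 2, 10, 3, 4, 5, 6, 8, 0, 9, 11, 1]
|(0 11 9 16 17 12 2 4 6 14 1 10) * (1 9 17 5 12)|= 40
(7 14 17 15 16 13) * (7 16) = (7 14 17 15)(13 16) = [0, 1, 2, 3, 4, 5, 6, 14, 8, 9, 10, 11, 12, 16, 17, 7, 13, 15]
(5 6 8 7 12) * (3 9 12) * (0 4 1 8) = (0 4 1 8 7 3 9 12 5 6) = [4, 8, 2, 9, 1, 6, 0, 3, 7, 12, 10, 11, 5]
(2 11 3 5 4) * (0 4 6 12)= (0 4 2 11 3 5 6 12)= [4, 1, 11, 5, 2, 6, 12, 7, 8, 9, 10, 3, 0]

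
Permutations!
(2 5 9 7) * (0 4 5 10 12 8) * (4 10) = (0 10 12 8)(2 4 5 9 7) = [10, 1, 4, 3, 5, 9, 6, 2, 0, 7, 12, 11, 8]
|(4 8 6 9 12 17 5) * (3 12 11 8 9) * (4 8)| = |(3 12 17 5 8 6)(4 9 11)| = 6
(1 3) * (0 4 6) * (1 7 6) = (0 4 1 3 7 6) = [4, 3, 2, 7, 1, 5, 0, 6]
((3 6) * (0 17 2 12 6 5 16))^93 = (0 3 2 16 6 17 5 12)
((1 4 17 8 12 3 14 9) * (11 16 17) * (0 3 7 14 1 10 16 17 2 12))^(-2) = (0 17 4 3 8 11 1)(2 10 14 12 16 9 7)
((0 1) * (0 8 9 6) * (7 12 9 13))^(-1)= (0 6 9 12 7 13 8 1)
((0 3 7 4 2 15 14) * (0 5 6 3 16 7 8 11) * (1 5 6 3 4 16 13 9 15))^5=(0 6 3 9 2 11 14 5 13 4 8 15 1)(7 16)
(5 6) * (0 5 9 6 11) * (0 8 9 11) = (0 5)(6 11 8 9) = [5, 1, 2, 3, 4, 0, 11, 7, 9, 6, 10, 8]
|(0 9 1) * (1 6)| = 4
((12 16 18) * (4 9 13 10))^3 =((4 9 13 10)(12 16 18))^3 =(18)(4 10 13 9)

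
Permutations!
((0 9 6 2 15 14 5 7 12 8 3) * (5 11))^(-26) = ((0 9 6 2 15 14 11 5 7 12 8 3))^(-26) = (0 8 7 11 15 6)(2 9 3 12 5 14)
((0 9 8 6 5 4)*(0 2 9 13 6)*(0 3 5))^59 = (0 6 13)(2 4 5 3 8 9)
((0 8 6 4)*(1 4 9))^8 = ((0 8 6 9 1 4))^8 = (0 6 1)(4 8 9)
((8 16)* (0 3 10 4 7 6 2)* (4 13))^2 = (16)(0 10 4 6)(2 3 13 7)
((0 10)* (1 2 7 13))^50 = (1 7)(2 13)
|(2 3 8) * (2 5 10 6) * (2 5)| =3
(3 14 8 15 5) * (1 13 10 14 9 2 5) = (1 13 10 14 8 15)(2 5 3 9) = [0, 13, 5, 9, 4, 3, 6, 7, 15, 2, 14, 11, 12, 10, 8, 1]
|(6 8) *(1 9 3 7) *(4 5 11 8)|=|(1 9 3 7)(4 5 11 8 6)|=20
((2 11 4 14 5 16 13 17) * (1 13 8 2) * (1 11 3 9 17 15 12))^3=((1 13 15 12)(2 3 9 17 11 4 14 5 16 8))^3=(1 12 15 13)(2 17 14 8 9 4 16 3 11 5)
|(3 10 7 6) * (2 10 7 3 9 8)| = |(2 10 3 7 6 9 8)| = 7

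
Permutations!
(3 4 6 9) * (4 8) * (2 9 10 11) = (2 9 3 8 4 6 10 11) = [0, 1, 9, 8, 6, 5, 10, 7, 4, 3, 11, 2]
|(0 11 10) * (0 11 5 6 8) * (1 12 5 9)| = |(0 9 1 12 5 6 8)(10 11)| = 14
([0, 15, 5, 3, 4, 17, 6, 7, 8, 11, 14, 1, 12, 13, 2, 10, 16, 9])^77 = (1 5 15 17 10 9 14 11 2)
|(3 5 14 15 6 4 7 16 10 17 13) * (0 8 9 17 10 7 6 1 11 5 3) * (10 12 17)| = 70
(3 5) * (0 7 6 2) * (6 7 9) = [9, 1, 0, 5, 4, 3, 2, 7, 8, 6] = (0 9 6 2)(3 5)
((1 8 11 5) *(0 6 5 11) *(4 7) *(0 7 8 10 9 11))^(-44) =((0 6 5 1 10 9 11)(4 8 7))^(-44) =(0 9 1 6 11 10 5)(4 8 7)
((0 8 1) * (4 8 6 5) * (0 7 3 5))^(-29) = ((0 6)(1 7 3 5 4 8))^(-29) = (0 6)(1 7 3 5 4 8)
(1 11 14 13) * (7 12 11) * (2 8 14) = (1 7 12 11 2 8 14 13) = [0, 7, 8, 3, 4, 5, 6, 12, 14, 9, 10, 2, 11, 1, 13]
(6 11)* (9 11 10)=[0, 1, 2, 3, 4, 5, 10, 7, 8, 11, 9, 6]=(6 10 9 11)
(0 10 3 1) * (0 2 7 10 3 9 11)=(0 3 1 2 7 10 9 11)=[3, 2, 7, 1, 4, 5, 6, 10, 8, 11, 9, 0]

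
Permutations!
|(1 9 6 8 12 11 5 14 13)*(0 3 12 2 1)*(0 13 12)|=|(0 3)(1 9 6 8 2)(5 14 12 11)|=20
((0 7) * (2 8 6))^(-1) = (0 7)(2 6 8)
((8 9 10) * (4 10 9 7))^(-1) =(4 7 8 10)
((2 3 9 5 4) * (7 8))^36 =(2 3 9 5 4)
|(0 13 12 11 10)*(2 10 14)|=7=|(0 13 12 11 14 2 10)|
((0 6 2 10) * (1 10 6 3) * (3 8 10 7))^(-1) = (0 10 8)(1 3 7)(2 6) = ((0 8 10)(1 7 3)(2 6))^(-1)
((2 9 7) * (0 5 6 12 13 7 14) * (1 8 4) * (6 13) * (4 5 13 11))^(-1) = ((0 13 7 2 9 14)(1 8 5 11 4)(6 12))^(-1) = (0 14 9 2 7 13)(1 4 11 5 8)(6 12)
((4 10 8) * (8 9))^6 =(4 9)(8 10)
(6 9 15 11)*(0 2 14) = (0 2 14)(6 9 15 11) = [2, 1, 14, 3, 4, 5, 9, 7, 8, 15, 10, 6, 12, 13, 0, 11]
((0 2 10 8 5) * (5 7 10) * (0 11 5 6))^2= ((0 2 6)(5 11)(7 10 8))^2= (11)(0 6 2)(7 8 10)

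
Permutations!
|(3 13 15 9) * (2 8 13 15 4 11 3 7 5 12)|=|(2 8 13 4 11 3 15 9 7 5 12)|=11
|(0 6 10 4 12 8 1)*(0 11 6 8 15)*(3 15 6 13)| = 28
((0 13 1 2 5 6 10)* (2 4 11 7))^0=((0 13 1 4 11 7 2 5 6 10))^0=(13)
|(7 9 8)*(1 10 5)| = |(1 10 5)(7 9 8)| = 3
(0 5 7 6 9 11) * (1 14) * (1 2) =[5, 14, 1, 3, 4, 7, 9, 6, 8, 11, 10, 0, 12, 13, 2] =(0 5 7 6 9 11)(1 14 2)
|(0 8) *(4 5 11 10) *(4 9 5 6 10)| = |(0 8)(4 6 10 9 5 11)| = 6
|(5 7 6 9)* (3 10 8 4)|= |(3 10 8 4)(5 7 6 9)|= 4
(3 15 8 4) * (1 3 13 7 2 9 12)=(1 3 15 8 4 13 7 2 9 12)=[0, 3, 9, 15, 13, 5, 6, 2, 4, 12, 10, 11, 1, 7, 14, 8]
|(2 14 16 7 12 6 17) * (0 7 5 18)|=|(0 7 12 6 17 2 14 16 5 18)|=10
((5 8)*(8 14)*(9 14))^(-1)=(5 8 14 9)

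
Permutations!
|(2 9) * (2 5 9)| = 2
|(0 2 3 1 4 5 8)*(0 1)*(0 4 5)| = 12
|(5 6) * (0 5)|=3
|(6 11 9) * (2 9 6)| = 2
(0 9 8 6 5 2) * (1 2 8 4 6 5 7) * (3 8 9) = (0 3 8 5 9 4 6 7 1 2) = [3, 2, 0, 8, 6, 9, 7, 1, 5, 4]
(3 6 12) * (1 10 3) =(1 10 3 6 12) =[0, 10, 2, 6, 4, 5, 12, 7, 8, 9, 3, 11, 1]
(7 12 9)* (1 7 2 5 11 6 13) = (1 7 12 9 2 5 11 6 13) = [0, 7, 5, 3, 4, 11, 13, 12, 8, 2, 10, 6, 9, 1]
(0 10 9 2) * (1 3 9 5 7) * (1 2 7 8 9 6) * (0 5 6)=(0 10 6 1 3)(2 5 8 9 7)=[10, 3, 5, 0, 4, 8, 1, 2, 9, 7, 6]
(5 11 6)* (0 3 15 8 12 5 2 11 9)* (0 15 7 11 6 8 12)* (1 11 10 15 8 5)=(0 3 7 10 15 12 1 11 5 9 8)(2 6)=[3, 11, 6, 7, 4, 9, 2, 10, 0, 8, 15, 5, 1, 13, 14, 12]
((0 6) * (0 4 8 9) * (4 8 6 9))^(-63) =(0 9)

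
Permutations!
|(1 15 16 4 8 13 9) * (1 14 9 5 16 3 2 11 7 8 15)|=10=|(2 11 7 8 13 5 16 4 15 3)(9 14)|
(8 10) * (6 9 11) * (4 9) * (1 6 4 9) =(1 6 9 11 4)(8 10) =[0, 6, 2, 3, 1, 5, 9, 7, 10, 11, 8, 4]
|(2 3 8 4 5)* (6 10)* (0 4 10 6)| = 7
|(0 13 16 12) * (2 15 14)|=12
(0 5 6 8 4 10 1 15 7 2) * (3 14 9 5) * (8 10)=(0 3 14 9 5 6 10 1 15 7 2)(4 8)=[3, 15, 0, 14, 8, 6, 10, 2, 4, 5, 1, 11, 12, 13, 9, 7]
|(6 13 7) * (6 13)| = |(7 13)| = 2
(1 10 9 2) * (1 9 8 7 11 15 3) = (1 10 8 7 11 15 3)(2 9) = [0, 10, 9, 1, 4, 5, 6, 11, 7, 2, 8, 15, 12, 13, 14, 3]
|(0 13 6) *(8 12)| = |(0 13 6)(8 12)| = 6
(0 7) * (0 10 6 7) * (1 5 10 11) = [0, 5, 2, 3, 4, 10, 7, 11, 8, 9, 6, 1] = (1 5 10 6 7 11)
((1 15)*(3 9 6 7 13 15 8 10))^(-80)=((1 8 10 3 9 6 7 13 15))^(-80)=(1 8 10 3 9 6 7 13 15)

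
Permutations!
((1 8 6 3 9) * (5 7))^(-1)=(1 9 3 6 8)(5 7)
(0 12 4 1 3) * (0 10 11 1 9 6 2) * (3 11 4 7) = (0 12 7 3 10 4 9 6 2)(1 11) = [12, 11, 0, 10, 9, 5, 2, 3, 8, 6, 4, 1, 7]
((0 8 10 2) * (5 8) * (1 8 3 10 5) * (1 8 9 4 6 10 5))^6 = (0 10 4 1)(2 6 9 8)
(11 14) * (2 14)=(2 14 11)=[0, 1, 14, 3, 4, 5, 6, 7, 8, 9, 10, 2, 12, 13, 11]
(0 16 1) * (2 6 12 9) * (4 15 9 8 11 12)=(0 16 1)(2 6 4 15 9)(8 11 12)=[16, 0, 6, 3, 15, 5, 4, 7, 11, 2, 10, 12, 8, 13, 14, 9, 1]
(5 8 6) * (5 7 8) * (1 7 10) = [0, 7, 2, 3, 4, 5, 10, 8, 6, 9, 1] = (1 7 8 6 10)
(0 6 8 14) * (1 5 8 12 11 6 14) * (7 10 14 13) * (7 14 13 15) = (0 15 7 10 13 14)(1 5 8)(6 12 11) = [15, 5, 2, 3, 4, 8, 12, 10, 1, 9, 13, 6, 11, 14, 0, 7]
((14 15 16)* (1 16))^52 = (16)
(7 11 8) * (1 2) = [0, 2, 1, 3, 4, 5, 6, 11, 7, 9, 10, 8] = (1 2)(7 11 8)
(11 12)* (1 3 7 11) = (1 3 7 11 12) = [0, 3, 2, 7, 4, 5, 6, 11, 8, 9, 10, 12, 1]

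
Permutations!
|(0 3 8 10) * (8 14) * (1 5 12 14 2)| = |(0 3 2 1 5 12 14 8 10)| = 9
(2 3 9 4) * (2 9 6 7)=(2 3 6 7)(4 9)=[0, 1, 3, 6, 9, 5, 7, 2, 8, 4]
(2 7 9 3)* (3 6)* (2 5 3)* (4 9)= [0, 1, 7, 5, 9, 3, 2, 4, 8, 6]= (2 7 4 9 6)(3 5)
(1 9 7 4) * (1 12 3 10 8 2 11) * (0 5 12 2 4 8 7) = (0 5 12 3 10 7 8 4 2 11 1 9) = [5, 9, 11, 10, 2, 12, 6, 8, 4, 0, 7, 1, 3]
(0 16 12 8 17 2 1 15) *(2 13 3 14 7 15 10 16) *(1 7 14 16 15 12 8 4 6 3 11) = (0 2 7 12 4 6 3 16 8 17 13 11 1 10 15) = [2, 10, 7, 16, 6, 5, 3, 12, 17, 9, 15, 1, 4, 11, 14, 0, 8, 13]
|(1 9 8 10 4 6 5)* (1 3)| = |(1 9 8 10 4 6 5 3)| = 8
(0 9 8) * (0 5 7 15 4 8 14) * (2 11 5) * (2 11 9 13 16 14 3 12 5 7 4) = (0 13 16 14)(2 9 3 12 5 4 8 11 7 15) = [13, 1, 9, 12, 8, 4, 6, 15, 11, 3, 10, 7, 5, 16, 0, 2, 14]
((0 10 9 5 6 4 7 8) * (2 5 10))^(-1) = (0 8 7 4 6 5 2)(9 10)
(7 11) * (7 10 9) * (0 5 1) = [5, 0, 2, 3, 4, 1, 6, 11, 8, 7, 9, 10] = (0 5 1)(7 11 10 9)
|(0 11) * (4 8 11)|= 4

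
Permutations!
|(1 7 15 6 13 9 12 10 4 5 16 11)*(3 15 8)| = 14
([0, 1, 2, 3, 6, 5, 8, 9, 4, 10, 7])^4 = [0, 1, 2, 3, 6, 5, 8, 9, 4, 10, 7]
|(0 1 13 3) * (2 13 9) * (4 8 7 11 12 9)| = 11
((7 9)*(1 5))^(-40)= (9)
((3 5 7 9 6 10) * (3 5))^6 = ((5 7 9 6 10))^6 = (5 7 9 6 10)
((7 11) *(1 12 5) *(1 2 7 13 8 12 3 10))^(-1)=(1 10 3)(2 5 12 8 13 11 7)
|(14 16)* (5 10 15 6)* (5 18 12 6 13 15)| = |(5 10)(6 18 12)(13 15)(14 16)| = 6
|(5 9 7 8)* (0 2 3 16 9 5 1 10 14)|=10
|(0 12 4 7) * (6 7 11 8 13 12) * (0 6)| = 10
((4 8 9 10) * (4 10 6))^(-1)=((10)(4 8 9 6))^(-1)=(10)(4 6 9 8)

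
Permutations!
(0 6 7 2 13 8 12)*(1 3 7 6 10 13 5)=(0 10 13 8 12)(1 3 7 2 5)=[10, 3, 5, 7, 4, 1, 6, 2, 12, 9, 13, 11, 0, 8]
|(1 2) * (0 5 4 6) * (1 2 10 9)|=12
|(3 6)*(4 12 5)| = 6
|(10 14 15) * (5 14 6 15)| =|(5 14)(6 15 10)| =6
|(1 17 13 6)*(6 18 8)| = |(1 17 13 18 8 6)| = 6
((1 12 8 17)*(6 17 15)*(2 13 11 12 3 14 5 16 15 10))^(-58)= (1 6 16 14)(2 11 8)(3 17 15 5)(10 13 12)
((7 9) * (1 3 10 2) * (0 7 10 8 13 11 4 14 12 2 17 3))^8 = (0 11 9 14 17 2 8)(1 13 7 4 10 12 3)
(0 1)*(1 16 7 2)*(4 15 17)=(0 16 7 2 1)(4 15 17)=[16, 0, 1, 3, 15, 5, 6, 2, 8, 9, 10, 11, 12, 13, 14, 17, 7, 4]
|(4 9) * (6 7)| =2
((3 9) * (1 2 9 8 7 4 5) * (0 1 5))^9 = (0 1 2 9 3 8 7 4)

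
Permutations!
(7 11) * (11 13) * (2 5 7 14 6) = [0, 1, 5, 3, 4, 7, 2, 13, 8, 9, 10, 14, 12, 11, 6] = (2 5 7 13 11 14 6)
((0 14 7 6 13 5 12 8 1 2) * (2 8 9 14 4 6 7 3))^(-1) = (0 2 3 14 9 12 5 13 6 4)(1 8) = ((0 4 6 13 5 12 9 14 3 2)(1 8))^(-1)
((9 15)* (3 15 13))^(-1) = ((3 15 9 13))^(-1) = (3 13 9 15)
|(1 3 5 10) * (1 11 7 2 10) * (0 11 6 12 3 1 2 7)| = 6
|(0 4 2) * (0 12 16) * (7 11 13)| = 15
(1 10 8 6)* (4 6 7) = (1 10 8 7 4 6) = [0, 10, 2, 3, 6, 5, 1, 4, 7, 9, 8]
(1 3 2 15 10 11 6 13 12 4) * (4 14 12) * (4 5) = (1 3 2 15 10 11 6 13 5 4)(12 14) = [0, 3, 15, 2, 1, 4, 13, 7, 8, 9, 11, 6, 14, 5, 12, 10]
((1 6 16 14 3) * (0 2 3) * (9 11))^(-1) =((0 2 3 1 6 16 14)(9 11))^(-1) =(0 14 16 6 1 3 2)(9 11)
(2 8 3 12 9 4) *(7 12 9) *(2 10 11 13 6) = (2 8 3 9 4 10 11 13 6)(7 12) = [0, 1, 8, 9, 10, 5, 2, 12, 3, 4, 11, 13, 7, 6]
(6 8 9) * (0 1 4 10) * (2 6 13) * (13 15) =(0 1 4 10)(2 6 8 9 15 13) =[1, 4, 6, 3, 10, 5, 8, 7, 9, 15, 0, 11, 12, 2, 14, 13]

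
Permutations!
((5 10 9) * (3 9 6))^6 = ((3 9 5 10 6))^6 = (3 9 5 10 6)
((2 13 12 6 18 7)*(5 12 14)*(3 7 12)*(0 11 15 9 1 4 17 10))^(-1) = ((0 11 15 9 1 4 17 10)(2 13 14 5 3 7)(6 18 12))^(-1) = (0 10 17 4 1 9 15 11)(2 7 3 5 14 13)(6 12 18)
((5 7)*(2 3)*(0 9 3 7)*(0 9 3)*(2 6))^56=(9)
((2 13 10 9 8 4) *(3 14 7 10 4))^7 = (2 13 4)(3 14 7 10 9 8)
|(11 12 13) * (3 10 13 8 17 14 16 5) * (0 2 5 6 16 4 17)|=18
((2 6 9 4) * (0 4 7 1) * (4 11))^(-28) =(0 6)(1 2)(4 7)(9 11) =((0 11 4 2 6 9 7 1))^(-28)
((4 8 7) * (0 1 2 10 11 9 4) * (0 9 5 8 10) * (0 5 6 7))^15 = ((0 1 2 5 8)(4 10 11 6 7 9))^15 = (4 6)(7 10)(9 11)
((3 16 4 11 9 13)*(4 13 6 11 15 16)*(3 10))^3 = ((3 4 15 16 13 10)(6 11 9))^3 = (3 16)(4 13)(10 15)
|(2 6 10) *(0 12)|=6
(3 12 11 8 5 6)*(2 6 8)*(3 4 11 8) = (2 6 4 11)(3 12 8 5) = [0, 1, 6, 12, 11, 3, 4, 7, 5, 9, 10, 2, 8]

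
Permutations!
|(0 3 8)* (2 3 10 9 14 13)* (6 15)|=8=|(0 10 9 14 13 2 3 8)(6 15)|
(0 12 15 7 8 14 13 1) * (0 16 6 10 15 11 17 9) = (0 12 11 17 9)(1 16 6 10 15 7 8 14 13) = [12, 16, 2, 3, 4, 5, 10, 8, 14, 0, 15, 17, 11, 1, 13, 7, 6, 9]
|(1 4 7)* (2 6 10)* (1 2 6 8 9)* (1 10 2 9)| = 8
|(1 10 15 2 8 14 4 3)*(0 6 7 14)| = 11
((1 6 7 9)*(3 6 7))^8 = ((1 7 9)(3 6))^8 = (1 9 7)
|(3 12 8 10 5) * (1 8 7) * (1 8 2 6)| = |(1 2 6)(3 12 7 8 10 5)| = 6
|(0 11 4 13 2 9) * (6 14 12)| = 6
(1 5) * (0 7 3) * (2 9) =(0 7 3)(1 5)(2 9) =[7, 5, 9, 0, 4, 1, 6, 3, 8, 2]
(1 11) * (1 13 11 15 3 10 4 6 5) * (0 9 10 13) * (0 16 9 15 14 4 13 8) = (0 15 3 8)(1 14 4 6 5)(9 10 13 11 16) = [15, 14, 2, 8, 6, 1, 5, 7, 0, 10, 13, 16, 12, 11, 4, 3, 9]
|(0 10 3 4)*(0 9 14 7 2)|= 8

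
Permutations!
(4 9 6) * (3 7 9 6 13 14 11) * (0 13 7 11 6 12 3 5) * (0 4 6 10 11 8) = (0 13 14 10 11 5 4 12 3 8)(7 9) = [13, 1, 2, 8, 12, 4, 6, 9, 0, 7, 11, 5, 3, 14, 10]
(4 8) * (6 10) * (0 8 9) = (0 8 4 9)(6 10) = [8, 1, 2, 3, 9, 5, 10, 7, 4, 0, 6]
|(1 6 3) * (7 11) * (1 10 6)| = 6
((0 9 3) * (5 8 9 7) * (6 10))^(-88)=((0 7 5 8 9 3)(6 10))^(-88)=(10)(0 5 9)(3 7 8)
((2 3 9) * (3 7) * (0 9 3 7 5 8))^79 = (0 8 5 2 9)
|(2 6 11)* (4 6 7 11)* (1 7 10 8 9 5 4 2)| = |(1 7 11)(2 10 8 9 5 4 6)| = 21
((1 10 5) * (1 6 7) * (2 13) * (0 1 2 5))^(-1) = ((0 1 10)(2 13 5 6 7))^(-1) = (0 10 1)(2 7 6 5 13)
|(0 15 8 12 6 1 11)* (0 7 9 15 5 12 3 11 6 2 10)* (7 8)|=30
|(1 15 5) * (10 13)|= |(1 15 5)(10 13)|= 6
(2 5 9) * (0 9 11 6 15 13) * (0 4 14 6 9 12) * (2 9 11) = (0 12)(2 5)(4 14 6 15 13) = [12, 1, 5, 3, 14, 2, 15, 7, 8, 9, 10, 11, 0, 4, 6, 13]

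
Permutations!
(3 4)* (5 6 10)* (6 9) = (3 4)(5 9 6 10) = [0, 1, 2, 4, 3, 9, 10, 7, 8, 6, 5]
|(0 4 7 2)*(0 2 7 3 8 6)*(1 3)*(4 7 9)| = 8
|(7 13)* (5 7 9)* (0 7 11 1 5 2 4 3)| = |(0 7 13 9 2 4 3)(1 5 11)| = 21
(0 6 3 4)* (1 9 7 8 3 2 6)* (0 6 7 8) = [1, 9, 7, 4, 6, 5, 2, 0, 3, 8] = (0 1 9 8 3 4 6 2 7)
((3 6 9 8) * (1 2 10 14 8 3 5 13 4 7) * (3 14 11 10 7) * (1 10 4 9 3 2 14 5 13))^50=(1 8 9)(5 14 13)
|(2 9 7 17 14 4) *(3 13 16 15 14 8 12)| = 12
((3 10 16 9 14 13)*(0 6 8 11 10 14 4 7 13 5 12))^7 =((0 6 8 11 10 16 9 4 7 13 3 14 5 12))^7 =(0 4)(3 11)(5 16)(6 7)(8 13)(9 12)(10 14)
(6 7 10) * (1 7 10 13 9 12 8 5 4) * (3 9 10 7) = (1 3 9 12 8 5 4)(6 7 13 10) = [0, 3, 2, 9, 1, 4, 7, 13, 5, 12, 6, 11, 8, 10]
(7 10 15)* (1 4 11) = [0, 4, 2, 3, 11, 5, 6, 10, 8, 9, 15, 1, 12, 13, 14, 7] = (1 4 11)(7 10 15)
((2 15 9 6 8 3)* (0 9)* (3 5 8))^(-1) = (0 15 2 3 6 9)(5 8)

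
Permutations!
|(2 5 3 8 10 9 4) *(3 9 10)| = |(10)(2 5 9 4)(3 8)| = 4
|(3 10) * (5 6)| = 2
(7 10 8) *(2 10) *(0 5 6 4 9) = (0 5 6 4 9)(2 10 8 7) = [5, 1, 10, 3, 9, 6, 4, 2, 7, 0, 8]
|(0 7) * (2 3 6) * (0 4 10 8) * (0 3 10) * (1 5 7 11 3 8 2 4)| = |(0 11 3 6 4)(1 5 7)(2 10)| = 30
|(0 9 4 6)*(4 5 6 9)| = 5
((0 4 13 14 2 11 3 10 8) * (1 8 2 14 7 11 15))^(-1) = (0 8 1 15 2 10 3 11 7 13 4)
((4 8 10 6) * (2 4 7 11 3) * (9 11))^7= ((2 4 8 10 6 7 9 11 3))^7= (2 11 7 10 4 3 9 6 8)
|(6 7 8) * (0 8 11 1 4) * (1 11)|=6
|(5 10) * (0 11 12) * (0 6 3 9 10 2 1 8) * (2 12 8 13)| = 6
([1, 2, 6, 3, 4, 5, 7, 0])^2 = [2, 6, 7, 3, 4, 5, 0, 1]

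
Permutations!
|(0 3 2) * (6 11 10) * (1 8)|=|(0 3 2)(1 8)(6 11 10)|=6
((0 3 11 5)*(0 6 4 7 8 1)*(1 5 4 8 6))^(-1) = (0 1 5 8 6 7 4 11 3)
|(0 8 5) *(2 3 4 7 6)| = 15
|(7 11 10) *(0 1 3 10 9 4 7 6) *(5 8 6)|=28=|(0 1 3 10 5 8 6)(4 7 11 9)|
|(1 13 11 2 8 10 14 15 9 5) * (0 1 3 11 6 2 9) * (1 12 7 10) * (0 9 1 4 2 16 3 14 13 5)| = 42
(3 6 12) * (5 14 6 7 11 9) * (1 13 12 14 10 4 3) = [0, 13, 2, 7, 3, 10, 14, 11, 8, 5, 4, 9, 1, 12, 6] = (1 13 12)(3 7 11 9 5 10 4)(6 14)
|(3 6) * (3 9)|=|(3 6 9)|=3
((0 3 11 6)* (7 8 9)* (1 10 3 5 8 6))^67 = ((0 5 8 9 7 6)(1 10 3 11))^67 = (0 5 8 9 7 6)(1 11 3 10)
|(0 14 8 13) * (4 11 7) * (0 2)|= |(0 14 8 13 2)(4 11 7)|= 15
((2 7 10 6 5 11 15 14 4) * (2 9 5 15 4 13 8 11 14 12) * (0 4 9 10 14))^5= (0 12 8 4 2 11 10 7 9 6 14 5 15 13)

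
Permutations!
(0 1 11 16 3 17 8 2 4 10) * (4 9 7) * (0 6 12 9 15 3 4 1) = (1 11 16 4 10 6 12 9 7)(2 15 3 17 8) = [0, 11, 15, 17, 10, 5, 12, 1, 2, 7, 6, 16, 9, 13, 14, 3, 4, 8]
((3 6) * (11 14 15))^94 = (11 14 15)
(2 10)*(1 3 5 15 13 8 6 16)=(1 3 5 15 13 8 6 16)(2 10)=[0, 3, 10, 5, 4, 15, 16, 7, 6, 9, 2, 11, 12, 8, 14, 13, 1]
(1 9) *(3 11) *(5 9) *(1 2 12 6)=[0, 5, 12, 11, 4, 9, 1, 7, 8, 2, 10, 3, 6]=(1 5 9 2 12 6)(3 11)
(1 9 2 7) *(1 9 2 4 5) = (1 2 7 9 4 5) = [0, 2, 7, 3, 5, 1, 6, 9, 8, 4]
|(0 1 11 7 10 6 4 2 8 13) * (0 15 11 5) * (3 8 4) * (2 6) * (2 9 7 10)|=|(0 1 5)(2 4 6 3 8 13 15 11 10 9 7)|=33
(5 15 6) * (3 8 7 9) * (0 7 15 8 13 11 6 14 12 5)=(0 7 9 3 13 11 6)(5 8 15 14 12)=[7, 1, 2, 13, 4, 8, 0, 9, 15, 3, 10, 6, 5, 11, 12, 14]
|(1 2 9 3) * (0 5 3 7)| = |(0 5 3 1 2 9 7)| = 7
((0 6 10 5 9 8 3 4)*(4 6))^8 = ((0 4)(3 6 10 5 9 8))^8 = (3 10 9)(5 8 6)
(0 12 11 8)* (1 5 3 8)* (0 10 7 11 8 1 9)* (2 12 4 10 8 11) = (0 4 10 7 2 12 11 9)(1 5 3) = [4, 5, 12, 1, 10, 3, 6, 2, 8, 0, 7, 9, 11]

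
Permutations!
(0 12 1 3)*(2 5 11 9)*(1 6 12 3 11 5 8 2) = (0 3)(1 11 9)(2 8)(6 12) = [3, 11, 8, 0, 4, 5, 12, 7, 2, 1, 10, 9, 6]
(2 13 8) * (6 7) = (2 13 8)(6 7) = [0, 1, 13, 3, 4, 5, 7, 6, 2, 9, 10, 11, 12, 8]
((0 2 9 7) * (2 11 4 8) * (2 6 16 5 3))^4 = ((0 11 4 8 6 16 5 3 2 9 7))^4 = (0 6 2 11 16 9 4 5 7 8 3)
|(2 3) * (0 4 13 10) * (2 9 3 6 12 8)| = 4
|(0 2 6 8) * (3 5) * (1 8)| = 10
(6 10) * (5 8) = (5 8)(6 10) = [0, 1, 2, 3, 4, 8, 10, 7, 5, 9, 6]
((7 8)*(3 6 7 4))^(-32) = (3 8 6 4 7)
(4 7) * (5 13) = (4 7)(5 13) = [0, 1, 2, 3, 7, 13, 6, 4, 8, 9, 10, 11, 12, 5]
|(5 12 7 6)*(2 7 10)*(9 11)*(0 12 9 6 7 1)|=|(0 12 10 2 1)(5 9 11 6)|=20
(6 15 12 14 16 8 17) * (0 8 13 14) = [8, 1, 2, 3, 4, 5, 15, 7, 17, 9, 10, 11, 0, 14, 16, 12, 13, 6] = (0 8 17 6 15 12)(13 14 16)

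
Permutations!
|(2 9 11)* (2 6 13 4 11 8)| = 12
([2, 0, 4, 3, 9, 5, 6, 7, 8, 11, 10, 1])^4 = (0 11 4)(1 9 2)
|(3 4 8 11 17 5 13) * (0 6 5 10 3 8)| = |(0 6 5 13 8 11 17 10 3 4)| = 10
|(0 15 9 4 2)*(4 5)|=|(0 15 9 5 4 2)|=6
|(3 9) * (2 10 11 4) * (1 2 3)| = 7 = |(1 2 10 11 4 3 9)|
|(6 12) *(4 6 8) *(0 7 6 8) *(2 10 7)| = 6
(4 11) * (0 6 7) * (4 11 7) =[6, 1, 2, 3, 7, 5, 4, 0, 8, 9, 10, 11] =(11)(0 6 4 7)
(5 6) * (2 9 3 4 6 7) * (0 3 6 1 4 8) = (0 3 8)(1 4)(2 9 6 5 7) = [3, 4, 9, 8, 1, 7, 5, 2, 0, 6]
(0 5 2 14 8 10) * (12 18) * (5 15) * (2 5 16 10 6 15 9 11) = (0 9 11 2 14 8 6 15 16 10)(12 18) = [9, 1, 14, 3, 4, 5, 15, 7, 6, 11, 0, 2, 18, 13, 8, 16, 10, 17, 12]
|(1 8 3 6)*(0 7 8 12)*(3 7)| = |(0 3 6 1 12)(7 8)| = 10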